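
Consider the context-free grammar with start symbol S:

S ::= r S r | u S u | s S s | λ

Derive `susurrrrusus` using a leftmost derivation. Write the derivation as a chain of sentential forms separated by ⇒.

S⇒sSs⇒suSus⇒susSsus⇒susuSusus⇒susurSrusus⇒susurrSrrusus⇒susurrrrusus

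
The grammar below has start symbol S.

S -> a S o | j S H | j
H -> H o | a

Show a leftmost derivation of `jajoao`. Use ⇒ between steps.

S ⇒ jSH   [S -> j S H]
jSH ⇒ jaSoH   [S -> a S o]
jaSoH ⇒ jajoH   [S -> j]
jajoH ⇒ jajoHo   [H -> H o]
jajoHo ⇒ jajoao   [H -> a]

S⇒jSH⇒jaSoH⇒jajoH⇒jajoHo⇒jajoao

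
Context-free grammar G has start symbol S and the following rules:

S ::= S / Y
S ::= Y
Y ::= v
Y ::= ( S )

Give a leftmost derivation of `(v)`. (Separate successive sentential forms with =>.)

S => Y => (S) => (Y) => (v)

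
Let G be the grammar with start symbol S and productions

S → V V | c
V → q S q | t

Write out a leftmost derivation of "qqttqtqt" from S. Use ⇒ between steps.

S ⇒ VV ⇒ qSqV ⇒ qVVqV ⇒ qqSqVqV ⇒ qqVVqVqV ⇒ qqtVqVqV ⇒ qqttqVqV ⇒ qqttqtqV ⇒ qqttqtqt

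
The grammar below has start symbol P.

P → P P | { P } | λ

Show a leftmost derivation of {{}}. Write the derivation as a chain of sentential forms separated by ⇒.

P ⇒ {P} ⇒ {PP} ⇒ {PPP} ⇒ {PPPP} ⇒ {{P}PPP} ⇒ {{}PPP} ⇒ {{}PP} ⇒ {{}P} ⇒ {{}}

P ⇒ {P}   [P → { P }]
{P} ⇒ {PP}   [P → P P]
{PP} ⇒ {PPP}   [P → P P]
{PPP} ⇒ {PPPP}   [P → P P]
{PPPP} ⇒ {{P}PPP}   [P → { P }]
{{P}PPP} ⇒ {{}PPP}   [P → λ]
{{}PPP} ⇒ {{}PP}   [P → λ]
{{}PP} ⇒ {{}P}   [P → λ]
{{}P} ⇒ {{}}   [P → λ]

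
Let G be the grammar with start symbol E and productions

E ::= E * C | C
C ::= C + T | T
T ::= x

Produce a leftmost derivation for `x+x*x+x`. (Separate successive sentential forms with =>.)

E => E*C   [E ::= E * C]
E*C => C*C   [E ::= C]
C*C => C+T*C   [C ::= C + T]
C+T*C => T+T*C   [C ::= T]
T+T*C => x+T*C   [T ::= x]
x+T*C => x+x*C   [T ::= x]
x+x*C => x+x*C+T   [C ::= C + T]
x+x*C+T => x+x*T+T   [C ::= T]
x+x*T+T => x+x*x+T   [T ::= x]
x+x*x+T => x+x*x+x   [T ::= x]

E=>E*C=>C*C=>C+T*C=>T+T*C=>x+T*C=>x+x*C=>x+x*C+T=>x+x*T+T=>x+x*x+T=>x+x*x+x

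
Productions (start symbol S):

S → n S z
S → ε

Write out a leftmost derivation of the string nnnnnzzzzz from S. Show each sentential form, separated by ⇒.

S ⇒ nSz ⇒ nnSzz ⇒ nnnSzzz ⇒ nnnnSzzzz ⇒ nnnnnSzzzzz ⇒ nnnnnzzzzz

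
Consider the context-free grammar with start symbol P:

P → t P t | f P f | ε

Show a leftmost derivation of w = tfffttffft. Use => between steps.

P => tPt   [P → t P t]
tPt => tfPft   [P → f P f]
tfPft => tffPfft   [P → f P f]
tffPfft => tfffPffft   [P → f P f]
tfffPffft => tffftPtffft   [P → t P t]
tffftPtffft => tfffttffft   [P → ε]

P => tPt => tfPft => tffPfft => tfffPffft => tffftPtffft => tfffttffft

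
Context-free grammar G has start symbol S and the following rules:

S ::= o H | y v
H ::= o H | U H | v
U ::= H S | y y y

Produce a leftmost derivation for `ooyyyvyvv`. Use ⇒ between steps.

S ⇒ oH   [S ::= o H]
oH ⇒ ooH   [H ::= o H]
ooH ⇒ ooUH   [H ::= U H]
ooUH ⇒ ooHSH   [U ::= H S]
ooHSH ⇒ ooUHSH   [H ::= U H]
ooUHSH ⇒ ooyyyHSH   [U ::= y y y]
ooyyyHSH ⇒ ooyyyvSH   [H ::= v]
ooyyyvSH ⇒ ooyyyvyvH   [S ::= y v]
ooyyyvyvH ⇒ ooyyyvyvv   [H ::= v]

S ⇒ oH ⇒ ooH ⇒ ooUH ⇒ ooHSH ⇒ ooUHSH ⇒ ooyyyHSH ⇒ ooyyyvSH ⇒ ooyyyvyvH ⇒ ooyyyvyvv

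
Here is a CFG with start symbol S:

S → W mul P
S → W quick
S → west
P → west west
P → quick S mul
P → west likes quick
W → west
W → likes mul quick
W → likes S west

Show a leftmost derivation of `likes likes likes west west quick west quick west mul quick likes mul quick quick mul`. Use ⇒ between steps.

S ⇒ W mul P   [S → W mul P]
W mul P ⇒ likes S west mul P   [W → likes S west]
likes S west mul P ⇒ likes W quick west mul P   [S → W quick]
likes W quick west mul P ⇒ likes likes S west quick west mul P   [W → likes S west]
likes likes S west quick west mul P ⇒ likes likes W quick west quick west mul P   [S → W quick]
likes likes W quick west quick west mul P ⇒ likes likes likes S west quick west quick west mul P   [W → likes S west]
likes likes likes S west quick west quick west mul P ⇒ likes likes likes west west quick west quick west mul P   [S → west]
likes likes likes west west quick west quick west mul P ⇒ likes likes likes west west quick west quick west mul quick S mul   [P → quick S mul]
likes likes likes west west quick west quick west mul quick S mul ⇒ likes likes likes west west quick west quick west mul quick W quick mul   [S → W quick]
likes likes likes west west quick west quick west mul quick W quick mul ⇒ likes likes likes west west quick west quick west mul quick likes mul quick quick mul   [W → likes mul quick]

S ⇒ W mul P ⇒ likes S west mul P ⇒ likes W quick west mul P ⇒ likes likes S west quick west mul P ⇒ likes likes W quick west quick west mul P ⇒ likes likes likes S west quick west quick west mul P ⇒ likes likes likes west west quick west quick west mul P ⇒ likes likes likes west west quick west quick west mul quick S mul ⇒ likes likes likes west west quick west quick west mul quick W quick mul ⇒ likes likes likes west west quick west quick west mul quick likes mul quick quick mul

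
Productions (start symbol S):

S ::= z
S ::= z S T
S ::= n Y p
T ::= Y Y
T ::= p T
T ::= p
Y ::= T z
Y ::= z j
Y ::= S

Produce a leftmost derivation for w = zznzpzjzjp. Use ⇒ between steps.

S ⇒ zST ⇒ zzSTT ⇒ zznYpTT ⇒ zznSpTT ⇒ zznzpTT ⇒ zznzpYYT ⇒ zznzpzjYT ⇒ zznzpzjzjT ⇒ zznzpzjzjp

S ⇒ zST   [S ::= z S T]
zST ⇒ zzSTT   [S ::= z S T]
zzSTT ⇒ zznYpTT   [S ::= n Y p]
zznYpTT ⇒ zznSpTT   [Y ::= S]
zznSpTT ⇒ zznzpTT   [S ::= z]
zznzpTT ⇒ zznzpYYT   [T ::= Y Y]
zznzpYYT ⇒ zznzpzjYT   [Y ::= z j]
zznzpzjYT ⇒ zznzpzjzjT   [Y ::= z j]
zznzpzjzjT ⇒ zznzpzjzjp   [T ::= p]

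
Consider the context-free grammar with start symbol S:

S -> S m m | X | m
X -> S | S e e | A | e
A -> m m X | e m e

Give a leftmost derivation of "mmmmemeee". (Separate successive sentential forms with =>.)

S => X => See => Xee => Aee => mmXee => mmAee => mmmmXee => mmmmAee => mmmmemeee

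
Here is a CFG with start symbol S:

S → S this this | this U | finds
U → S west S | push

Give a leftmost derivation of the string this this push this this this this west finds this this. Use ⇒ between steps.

S ⇒ this U ⇒ this S west S ⇒ this S this this west S ⇒ this S this this this this west S ⇒ this this U this this this this west S ⇒ this this push this this this this west S ⇒ this this push this this this this west S this this ⇒ this this push this this this this west finds this this

S ⇒ this U   [S → this U]
this U ⇒ this S west S   [U → S west S]
this S west S ⇒ this S this this west S   [S → S this this]
this S this this west S ⇒ this S this this this this west S   [S → S this this]
this S this this this this west S ⇒ this this U this this this this west S   [S → this U]
this this U this this this this west S ⇒ this this push this this this this west S   [U → push]
this this push this this this this west S ⇒ this this push this this this this west S this this   [S → S this this]
this this push this this this this west S this this ⇒ this this push this this this this west finds this this   [S → finds]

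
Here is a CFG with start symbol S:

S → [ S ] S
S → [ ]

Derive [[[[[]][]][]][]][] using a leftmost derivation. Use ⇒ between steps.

S⇒[S]S⇒[[S]S]S⇒[[[S]S]S]S⇒[[[[S]S]S]S]S⇒[[[[[]]S]S]S]S⇒[[[[[]][]]S]S]S⇒[[[[[]][]][]]S]S⇒[[[[[]][]][]][]]S⇒[[[[[]][]][]][]][]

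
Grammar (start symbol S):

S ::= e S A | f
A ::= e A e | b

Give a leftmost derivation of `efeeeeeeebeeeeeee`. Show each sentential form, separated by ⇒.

S ⇒ eSA ⇒ efA ⇒ efeAe ⇒ efeeAee ⇒ efeeeAeee ⇒ efeeeeAeeee ⇒ efeeeeeAeeeee ⇒ efeeeeeeAeeeeee ⇒ efeeeeeeeAeeeeeee ⇒ efeeeeeeebeeeeeee

S ⇒ eSA   [S ::= e S A]
eSA ⇒ efA   [S ::= f]
efA ⇒ efeAe   [A ::= e A e]
efeAe ⇒ efeeAee   [A ::= e A e]
efeeAee ⇒ efeeeAeee   [A ::= e A e]
efeeeAeee ⇒ efeeeeAeeee   [A ::= e A e]
efeeeeAeeee ⇒ efeeeeeAeeeee   [A ::= e A e]
efeeeeeAeeeee ⇒ efeeeeeeAeeeeee   [A ::= e A e]
efeeeeeeAeeeeee ⇒ efeeeeeeeAeeeeeee   [A ::= e A e]
efeeeeeeeAeeeeeee ⇒ efeeeeeeebeeeeeee   [A ::= b]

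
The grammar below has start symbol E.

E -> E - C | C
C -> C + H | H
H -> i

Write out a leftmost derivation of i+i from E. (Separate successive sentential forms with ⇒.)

E⇒C⇒C+H⇒H+H⇒i+H⇒i+i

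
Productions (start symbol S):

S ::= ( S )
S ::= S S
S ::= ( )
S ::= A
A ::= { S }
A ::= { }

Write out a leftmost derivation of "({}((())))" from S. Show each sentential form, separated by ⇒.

S ⇒ (S)   [S ::= ( S )]
(S) ⇒ (SS)   [S ::= S S]
(SS) ⇒ (AS)   [S ::= A]
(AS) ⇒ ({}S)   [A ::= { }]
({}S) ⇒ ({}(S))   [S ::= ( S )]
({}(S)) ⇒ ({}((S)))   [S ::= ( S )]
({}((S))) ⇒ ({}((())))   [S ::= ( )]

S ⇒ (S) ⇒ (SS) ⇒ (AS) ⇒ ({}S) ⇒ ({}(S)) ⇒ ({}((S))) ⇒ ({}((())))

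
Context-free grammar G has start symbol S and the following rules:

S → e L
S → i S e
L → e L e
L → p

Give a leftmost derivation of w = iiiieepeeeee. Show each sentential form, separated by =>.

S => iSe => iiSee => iiiSeee => iiiiSeeee => iiiieLeeee => iiiieeLeeeee => iiiieepeeeee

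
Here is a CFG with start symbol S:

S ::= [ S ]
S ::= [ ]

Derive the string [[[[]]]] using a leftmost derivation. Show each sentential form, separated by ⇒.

S ⇒ [S]   [S ::= [ S ]]
[S] ⇒ [[S]]   [S ::= [ S ]]
[[S]] ⇒ [[[S]]]   [S ::= [ S ]]
[[[S]]] ⇒ [[[[]]]]   [S ::= [ ]]

S⇒[S]⇒[[S]]⇒[[[S]]]⇒[[[[]]]]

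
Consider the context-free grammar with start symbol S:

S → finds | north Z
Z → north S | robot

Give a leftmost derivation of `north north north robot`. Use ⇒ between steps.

S ⇒ north Z   [S → north Z]
north Z ⇒ north north S   [Z → north S]
north north S ⇒ north north north Z   [S → north Z]
north north north Z ⇒ north north north robot   [Z → robot]

S ⇒ north Z ⇒ north north S ⇒ north north north Z ⇒ north north north robot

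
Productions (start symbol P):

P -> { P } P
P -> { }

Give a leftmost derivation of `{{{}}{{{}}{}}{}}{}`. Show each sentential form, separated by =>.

P => {P}P   [P -> { P } P]
{P}P => {{P}P}P   [P -> { P } P]
{{P}P}P => {{{}}P}P   [P -> { }]
{{{}}P}P => {{{}}{P}P}P   [P -> { P } P]
{{{}}{P}P}P => {{{}}{{P}P}P}P   [P -> { P } P]
{{{}}{{P}P}P}P => {{{}}{{{}}P}P}P   [P -> { }]
{{{}}{{{}}P}P}P => {{{}}{{{}}{}}P}P   [P -> { }]
{{{}}{{{}}{}}P}P => {{{}}{{{}}{}}{}}P   [P -> { }]
{{{}}{{{}}{}}{}}P => {{{}}{{{}}{}}{}}{}   [P -> { }]

P => {P}P => {{P}P}P => {{{}}P}P => {{{}}{P}P}P => {{{}}{{P}P}P}P => {{{}}{{{}}P}P}P => {{{}}{{{}}{}}P}P => {{{}}{{{}}{}}{}}P => {{{}}{{{}}{}}{}}{}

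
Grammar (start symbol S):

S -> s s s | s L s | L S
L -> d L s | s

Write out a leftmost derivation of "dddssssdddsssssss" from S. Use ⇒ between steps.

S⇒LS⇒dLsS⇒ddLssS⇒dddLsssS⇒dddssssS⇒dddssssLS⇒dddssssdLsS⇒dddssssddLssS⇒dddssssdddLsssS⇒dddssssdddssssS⇒dddssssdddsssssss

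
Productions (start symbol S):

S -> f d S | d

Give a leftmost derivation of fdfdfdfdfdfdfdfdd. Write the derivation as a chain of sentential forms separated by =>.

S => fdS   [S -> f d S]
fdS => fdfdS   [S -> f d S]
fdfdS => fdfdfdS   [S -> f d S]
fdfdfdS => fdfdfdfdS   [S -> f d S]
fdfdfdfdS => fdfdfdfdfdS   [S -> f d S]
fdfdfdfdfdS => fdfdfdfdfdfdS   [S -> f d S]
fdfdfdfdfdfdS => fdfdfdfdfdfdfdS   [S -> f d S]
fdfdfdfdfdfdfdS => fdfdfdfdfdfdfdfdS   [S -> f d S]
fdfdfdfdfdfdfdfdS => fdfdfdfdfdfdfdfdd   [S -> d]

S => fdS => fdfdS => fdfdfdS => fdfdfdfdS => fdfdfdfdfdS => fdfdfdfdfdfdS => fdfdfdfdfdfdfdS => fdfdfdfdfdfdfdfdS => fdfdfdfdfdfdfdfdd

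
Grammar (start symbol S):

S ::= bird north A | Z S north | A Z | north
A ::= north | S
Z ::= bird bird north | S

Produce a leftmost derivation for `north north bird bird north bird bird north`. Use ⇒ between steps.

S ⇒ A Z ⇒ S Z ⇒ A Z Z ⇒ north Z Z ⇒ north S Z ⇒ north A Z Z ⇒ north north Z Z ⇒ north north bird bird north Z ⇒ north north bird bird north bird bird north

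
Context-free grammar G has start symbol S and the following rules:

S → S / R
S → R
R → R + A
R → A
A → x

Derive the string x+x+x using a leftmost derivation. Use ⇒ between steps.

S ⇒ R ⇒ R+A ⇒ R+A+A ⇒ A+A+A ⇒ x+A+A ⇒ x+x+A ⇒ x+x+x

S ⇒ R   [S → R]
R ⇒ R+A   [R → R + A]
R+A ⇒ R+A+A   [R → R + A]
R+A+A ⇒ A+A+A   [R → A]
A+A+A ⇒ x+A+A   [A → x]
x+A+A ⇒ x+x+A   [A → x]
x+x+A ⇒ x+x+x   [A → x]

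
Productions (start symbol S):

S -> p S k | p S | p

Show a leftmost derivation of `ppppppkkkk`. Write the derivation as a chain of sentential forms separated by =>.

S => pSk   [S -> p S k]
pSk => ppSkk   [S -> p S k]
ppSkk => pppSkk   [S -> p S]
pppSkk => ppppSkkk   [S -> p S k]
ppppSkkk => pppppSkkkk   [S -> p S k]
pppppSkkkk => ppppppkkkk   [S -> p]

S => pSk => ppSkk => pppSkk => ppppSkkk => pppppSkkkk => ppppppkkkk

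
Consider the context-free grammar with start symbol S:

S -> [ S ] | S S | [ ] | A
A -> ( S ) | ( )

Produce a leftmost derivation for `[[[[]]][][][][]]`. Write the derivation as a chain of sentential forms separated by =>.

S => [S] => [SS] => [SSS] => [SSSS] => [SSSSS] => [[S]SSSS] => [[[S]]SSSS] => [[[[]]]SSSS] => [[[[]]][]SSS] => [[[[]]][][]SS] => [[[[]]][][][]S] => [[[[]]][][][][]]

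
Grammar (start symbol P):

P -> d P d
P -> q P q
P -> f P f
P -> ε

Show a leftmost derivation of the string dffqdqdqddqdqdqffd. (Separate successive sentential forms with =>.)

P=>dPd=>dfPfd=>dffPffd=>dffqPqffd=>dffqdPdqffd=>dffqdqPqdqffd=>dffqdqdPdqdqffd=>dffqdqdqPqdqdqffd=>dffqdqdqdPdqdqdqffd=>dffqdqdqddqdqdqffd

P => dPd   [P -> d P d]
dPd => dfPfd   [P -> f P f]
dfPfd => dffPffd   [P -> f P f]
dffPffd => dffqPqffd   [P -> q P q]
dffqPqffd => dffqdPdqffd   [P -> d P d]
dffqdPdqffd => dffqdqPqdqffd   [P -> q P q]
dffqdqPqdqffd => dffqdqdPdqdqffd   [P -> d P d]
dffqdqdPdqdqffd => dffqdqdqPqdqdqffd   [P -> q P q]
dffqdqdqPqdqdqffd => dffqdqdqdPdqdqdqffd   [P -> d P d]
dffqdqdqdPdqdqdqffd => dffqdqdqddqdqdqffd   [P -> ε]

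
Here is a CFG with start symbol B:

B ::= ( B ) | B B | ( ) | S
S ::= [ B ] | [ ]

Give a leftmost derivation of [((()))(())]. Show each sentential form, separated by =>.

B=>S=>[B]=>[BB]=>[(B)B]=>[((B))B]=>[((()))B]=>[((()))(B)]=>[((()))(())]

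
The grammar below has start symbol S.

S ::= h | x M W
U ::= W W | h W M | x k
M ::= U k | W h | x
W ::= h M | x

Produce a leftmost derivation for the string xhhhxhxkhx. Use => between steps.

S => xMW   [S ::= x M W]
xMW => xWhW   [M ::= W h]
xWhW => xhMhW   [W ::= h M]
xhMhW => xhUkhW   [M ::= U k]
xhUkhW => xhhWMkhW   [U ::= h W M]
xhhWMkhW => xhhhMMkhW   [W ::= h M]
xhhhMMkhW => xhhhWhMkhW   [M ::= W h]
xhhhWhMkhW => xhhhxhMkhW   [W ::= x]
xhhhxhMkhW => xhhhxhxkhW   [M ::= x]
xhhhxhxkhW => xhhhxhxkhx   [W ::= x]

S => xMW => xWhW => xhMhW => xhUkhW => xhhWMkhW => xhhhMMkhW => xhhhWhMkhW => xhhhxhMkhW => xhhhxhxkhW => xhhhxhxkhx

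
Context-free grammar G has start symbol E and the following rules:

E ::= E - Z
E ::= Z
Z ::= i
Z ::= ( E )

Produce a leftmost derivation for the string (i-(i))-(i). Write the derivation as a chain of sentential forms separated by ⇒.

E ⇒ E-Z ⇒ Z-Z ⇒ (E)-Z ⇒ (E-Z)-Z ⇒ (Z-Z)-Z ⇒ (i-Z)-Z ⇒ (i-(E))-Z ⇒ (i-(Z))-Z ⇒ (i-(i))-Z ⇒ (i-(i))-(E) ⇒ (i-(i))-(Z) ⇒ (i-(i))-(i)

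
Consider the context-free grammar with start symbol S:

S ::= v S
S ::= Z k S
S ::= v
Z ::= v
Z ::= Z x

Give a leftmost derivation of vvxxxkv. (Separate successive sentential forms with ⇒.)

S ⇒ vS ⇒ vZkS ⇒ vZxkS ⇒ vZxxkS ⇒ vZxxxkS ⇒ vvxxxkS ⇒ vvxxxkv

S ⇒ vS   [S ::= v S]
vS ⇒ vZkS   [S ::= Z k S]
vZkS ⇒ vZxkS   [Z ::= Z x]
vZxkS ⇒ vZxxkS   [Z ::= Z x]
vZxxkS ⇒ vZxxxkS   [Z ::= Z x]
vZxxxkS ⇒ vvxxxkS   [Z ::= v]
vvxxxkS ⇒ vvxxxkv   [S ::= v]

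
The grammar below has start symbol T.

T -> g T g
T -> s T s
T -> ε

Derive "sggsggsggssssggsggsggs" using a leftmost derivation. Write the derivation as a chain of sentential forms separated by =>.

T => sTs => sgTgs => sggTggs => sggsTsggs => sggsgTgsggs => sggsggTggsggs => sggsggsTsggsggs => sggsggsgTgsggsggs => sggsggsggTggsggsggs => sggsggsggsTsggsggsggs => sggsggsggssTssggsggsggs => sggsggsggssssggsggsggs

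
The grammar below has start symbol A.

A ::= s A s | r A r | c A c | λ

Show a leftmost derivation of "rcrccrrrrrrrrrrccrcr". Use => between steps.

A=>rAr=>rcAcr=>rcrArcr=>rcrcAcrcr=>rcrccAccrcr=>rcrccrArccrcr=>rcrccrrArrccrcr=>rcrccrrrArrrccrcr=>rcrccrrrrArrrrccrcr=>rcrccrrrrrArrrrrccrcr=>rcrccrrrrrrrrrrccrcr

A => rAr   [A ::= r A r]
rAr => rcAcr   [A ::= c A c]
rcAcr => rcrArcr   [A ::= r A r]
rcrArcr => rcrcAcrcr   [A ::= c A c]
rcrcAcrcr => rcrccAccrcr   [A ::= c A c]
rcrccAccrcr => rcrccrArccrcr   [A ::= r A r]
rcrccrArccrcr => rcrccrrArrccrcr   [A ::= r A r]
rcrccrrArrccrcr => rcrccrrrArrrccrcr   [A ::= r A r]
rcrccrrrArrrccrcr => rcrccrrrrArrrrccrcr   [A ::= r A r]
rcrccrrrrArrrrccrcr => rcrccrrrrrArrrrrccrcr   [A ::= r A r]
rcrccrrrrrArrrrrccrcr => rcrccrrrrrrrrrrccrcr   [A ::= λ]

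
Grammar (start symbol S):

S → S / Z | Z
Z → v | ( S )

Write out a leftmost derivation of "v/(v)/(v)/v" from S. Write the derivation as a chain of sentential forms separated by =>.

S => S/Z => S/Z/Z => S/Z/Z/Z => Z/Z/Z/Z => v/Z/Z/Z => v/(S)/Z/Z => v/(Z)/Z/Z => v/(v)/Z/Z => v/(v)/(S)/Z => v/(v)/(Z)/Z => v/(v)/(v)/Z => v/(v)/(v)/v

S => S/Z   [S → S / Z]
S/Z => S/Z/Z   [S → S / Z]
S/Z/Z => S/Z/Z/Z   [S → S / Z]
S/Z/Z/Z => Z/Z/Z/Z   [S → Z]
Z/Z/Z/Z => v/Z/Z/Z   [Z → v]
v/Z/Z/Z => v/(S)/Z/Z   [Z → ( S )]
v/(S)/Z/Z => v/(Z)/Z/Z   [S → Z]
v/(Z)/Z/Z => v/(v)/Z/Z   [Z → v]
v/(v)/Z/Z => v/(v)/(S)/Z   [Z → ( S )]
v/(v)/(S)/Z => v/(v)/(Z)/Z   [S → Z]
v/(v)/(Z)/Z => v/(v)/(v)/Z   [Z → v]
v/(v)/(v)/Z => v/(v)/(v)/v   [Z → v]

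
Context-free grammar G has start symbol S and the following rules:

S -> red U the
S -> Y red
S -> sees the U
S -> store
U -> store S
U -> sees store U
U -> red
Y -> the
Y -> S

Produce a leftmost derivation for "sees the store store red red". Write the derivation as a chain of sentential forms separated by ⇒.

S ⇒ sees the U   [S -> sees the U]
sees the U ⇒ sees the store S   [U -> store S]
sees the store S ⇒ sees the store Y red   [S -> Y red]
sees the store Y red ⇒ sees the store S red   [Y -> S]
sees the store S red ⇒ sees the store Y red red   [S -> Y red]
sees the store Y red red ⇒ sees the store S red red   [Y -> S]
sees the store S red red ⇒ sees the store store red red   [S -> store]

S ⇒ sees the U ⇒ sees the store S ⇒ sees the store Y red ⇒ sees the store S red ⇒ sees the store Y red red ⇒ sees the store S red red ⇒ sees the store store red red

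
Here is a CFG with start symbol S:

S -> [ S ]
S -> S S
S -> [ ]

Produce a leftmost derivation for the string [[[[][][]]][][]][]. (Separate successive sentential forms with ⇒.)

S ⇒ SS ⇒ [S]S ⇒ [SS]S ⇒ [SSS]S ⇒ [[S]SS]S ⇒ [[[S]]SS]S ⇒ [[[SS]]SS]S ⇒ [[[SSS]]SS]S ⇒ [[[[]SS]]SS]S ⇒ [[[[][]S]]SS]S ⇒ [[[[][][]]]SS]S ⇒ [[[[][][]]][]S]S ⇒ [[[[][][]]][][]]S ⇒ [[[[][][]]][][]][]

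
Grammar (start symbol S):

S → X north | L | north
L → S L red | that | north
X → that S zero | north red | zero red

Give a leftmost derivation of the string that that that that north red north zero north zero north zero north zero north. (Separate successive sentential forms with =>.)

S => X north   [S → X north]
X north => that S zero north   [X → that S zero]
that S zero north => that X north zero north   [S → X north]
that X north zero north => that that S zero north zero north   [X → that S zero]
that that S zero north zero north => that that X north zero north zero north   [S → X north]
that that X north zero north zero north => that that that S zero north zero north zero north   [X → that S zero]
that that that S zero north zero north zero north => that that that X north zero north zero north zero north   [S → X north]
that that that X north zero north zero north zero north => that that that that S zero north zero north zero north zero north   [X → that S zero]
that that that that S zero north zero north zero north zero north => that that that that X north zero north zero north zero north zero north   [S → X north]
that that that that X north zero north zero north zero north zero north => that that that that north red north zero north zero north zero north zero north   [X → north red]

S => X north => that S zero north => that X north zero north => that that S zero north zero north => that that X north zero north zero north => that that that S zero north zero north zero north => that that that X north zero north zero north zero north => that that that that S zero north zero north zero north zero north => that that that that X north zero north zero north zero north zero north => that that that that north red north zero north zero north zero north zero north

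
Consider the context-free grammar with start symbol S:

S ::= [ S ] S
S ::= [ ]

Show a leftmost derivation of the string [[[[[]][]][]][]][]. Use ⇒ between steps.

S ⇒ [S]S ⇒ [[S]S]S ⇒ [[[S]S]S]S ⇒ [[[[S]S]S]S]S ⇒ [[[[[]]S]S]S]S ⇒ [[[[[]][]]S]S]S ⇒ [[[[[]][]][]]S]S ⇒ [[[[[]][]][]][]]S ⇒ [[[[[]][]][]][]][]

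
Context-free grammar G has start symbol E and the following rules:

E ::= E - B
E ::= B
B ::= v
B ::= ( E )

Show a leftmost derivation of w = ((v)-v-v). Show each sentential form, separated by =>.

E => B => (E) => (E-B) => (E-B-B) => (B-B-B) => ((E)-B-B) => ((B)-B-B) => ((v)-B-B) => ((v)-v-B) => ((v)-v-v)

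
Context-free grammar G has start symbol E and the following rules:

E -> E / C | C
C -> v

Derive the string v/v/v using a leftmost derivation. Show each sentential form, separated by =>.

E => E/C => E/C/C => C/C/C => v/C/C => v/v/C => v/v/v

E => E/C   [E -> E / C]
E/C => E/C/C   [E -> E / C]
E/C/C => C/C/C   [E -> C]
C/C/C => v/C/C   [C -> v]
v/C/C => v/v/C   [C -> v]
v/v/C => v/v/v   [C -> v]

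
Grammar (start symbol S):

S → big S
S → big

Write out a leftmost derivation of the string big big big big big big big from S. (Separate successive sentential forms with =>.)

S => big S => big big S => big big big S => big big big big S => big big big big big S => big big big big big big S => big big big big big big big

S => big S   [S → big S]
big S => big big S   [S → big S]
big big S => big big big S   [S → big S]
big big big S => big big big big S   [S → big S]
big big big big S => big big big big big S   [S → big S]
big big big big big S => big big big big big big S   [S → big S]
big big big big big big S => big big big big big big big   [S → big]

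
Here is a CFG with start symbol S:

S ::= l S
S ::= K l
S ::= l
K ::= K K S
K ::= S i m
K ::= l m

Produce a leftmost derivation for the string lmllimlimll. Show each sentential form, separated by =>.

S => Kl   [S ::= K l]
Kl => KKSl   [K ::= K K S]
KKSl => lmKSl   [K ::= l m]
lmKSl => lmSimSl   [K ::= S i m]
lmSimSl => lmlSimSl   [S ::= l S]
lmlSimSl => lmlKlimSl   [S ::= K l]
lmlKlimSl => lmlSimlimSl   [K ::= S i m]
lmlSimlimSl => lmllimlimSl   [S ::= l]
lmllimlimSl => lmllimlimll   [S ::= l]

S => Kl => KKSl => lmKSl => lmSimSl => lmlSimSl => lmlKlimSl => lmlSimlimSl => lmllimlimSl => lmllimlimll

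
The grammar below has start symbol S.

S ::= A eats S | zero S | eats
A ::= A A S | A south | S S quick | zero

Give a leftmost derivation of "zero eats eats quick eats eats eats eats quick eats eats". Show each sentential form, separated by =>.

S => A eats S   [S ::= A eats S]
A eats S => S S quick eats S   [A ::= S S quick]
S S quick eats S => A eats S S quick eats S   [S ::= A eats S]
A eats S S quick eats S => A A S eats S S quick eats S   [A ::= A A S]
A A S eats S S quick eats S => zero A S eats S S quick eats S   [A ::= zero]
zero A S eats S S quick eats S => zero S S quick S eats S S quick eats S   [A ::= S S quick]
zero S S quick S eats S S quick eats S => zero eats S quick S eats S S quick eats S   [S ::= eats]
zero eats S quick S eats S S quick eats S => zero eats eats quick S eats S S quick eats S   [S ::= eats]
zero eats eats quick S eats S S quick eats S => zero eats eats quick eats eats S S quick eats S   [S ::= eats]
zero eats eats quick eats eats S S quick eats S => zero eats eats quick eats eats eats S quick eats S   [S ::= eats]
zero eats eats quick eats eats eats S quick eats S => zero eats eats quick eats eats eats eats quick eats S   [S ::= eats]
zero eats eats quick eats eats eats eats quick eats S => zero eats eats quick eats eats eats eats quick eats eats   [S ::= eats]

S => A eats S => S S quick eats S => A eats S S quick eats S => A A S eats S S quick eats S => zero A S eats S S quick eats S => zero S S quick S eats S S quick eats S => zero eats S quick S eats S S quick eats S => zero eats eats quick S eats S S quick eats S => zero eats eats quick eats eats S S quick eats S => zero eats eats quick eats eats eats S quick eats S => zero eats eats quick eats eats eats eats quick eats S => zero eats eats quick eats eats eats eats quick eats eats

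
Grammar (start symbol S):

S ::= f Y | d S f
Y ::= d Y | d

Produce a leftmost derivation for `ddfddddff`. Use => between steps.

S => dSf => ddSff => ddfYff => ddfdYff => ddfddYff => ddfdddYff => ddfddddff

S => dSf   [S ::= d S f]
dSf => ddSff   [S ::= d S f]
ddSff => ddfYff   [S ::= f Y]
ddfYff => ddfdYff   [Y ::= d Y]
ddfdYff => ddfddYff   [Y ::= d Y]
ddfddYff => ddfdddYff   [Y ::= d Y]
ddfdddYff => ddfddddff   [Y ::= d]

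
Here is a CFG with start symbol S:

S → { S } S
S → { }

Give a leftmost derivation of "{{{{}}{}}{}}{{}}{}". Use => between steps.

S => {S}S => {{S}S}S => {{{S}S}S}S => {{{{}}S}S}S => {{{{}}{}}S}S => {{{{}}{}}{}}S => {{{{}}{}}{}}{S}S => {{{{}}{}}{}}{{}}S => {{{{}}{}}{}}{{}}{}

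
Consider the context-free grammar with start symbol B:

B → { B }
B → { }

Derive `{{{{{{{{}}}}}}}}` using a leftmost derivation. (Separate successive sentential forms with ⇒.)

B⇒{B}⇒{{B}}⇒{{{B}}}⇒{{{{B}}}}⇒{{{{{B}}}}}⇒{{{{{{B}}}}}}⇒{{{{{{{B}}}}}}}⇒{{{{{{{{}}}}}}}}

B ⇒ {B}   [B → { B }]
{B} ⇒ {{B}}   [B → { B }]
{{B}} ⇒ {{{B}}}   [B → { B }]
{{{B}}} ⇒ {{{{B}}}}   [B → { B }]
{{{{B}}}} ⇒ {{{{{B}}}}}   [B → { B }]
{{{{{B}}}}} ⇒ {{{{{{B}}}}}}   [B → { B }]
{{{{{{B}}}}}} ⇒ {{{{{{{B}}}}}}}   [B → { B }]
{{{{{{{B}}}}}}} ⇒ {{{{{{{{}}}}}}}}   [B → { }]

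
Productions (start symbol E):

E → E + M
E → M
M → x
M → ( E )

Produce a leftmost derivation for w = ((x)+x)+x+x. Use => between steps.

E=>E+M=>E+M+M=>M+M+M=>(E)+M+M=>(E+M)+M+M=>(M+M)+M+M=>((E)+M)+M+M=>((M)+M)+M+M=>((x)+M)+M+M=>((x)+x)+M+M=>((x)+x)+x+M=>((x)+x)+x+x

E => E+M   [E → E + M]
E+M => E+M+M   [E → E + M]
E+M+M => M+M+M   [E → M]
M+M+M => (E)+M+M   [M → ( E )]
(E)+M+M => (E+M)+M+M   [E → E + M]
(E+M)+M+M => (M+M)+M+M   [E → M]
(M+M)+M+M => ((E)+M)+M+M   [M → ( E )]
((E)+M)+M+M => ((M)+M)+M+M   [E → M]
((M)+M)+M+M => ((x)+M)+M+M   [M → x]
((x)+M)+M+M => ((x)+x)+M+M   [M → x]
((x)+x)+M+M => ((x)+x)+x+M   [M → x]
((x)+x)+x+M => ((x)+x)+x+x   [M → x]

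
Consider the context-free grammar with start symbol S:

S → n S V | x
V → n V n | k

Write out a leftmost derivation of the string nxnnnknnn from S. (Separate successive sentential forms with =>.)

S => nSV   [S → n S V]
nSV => nxV   [S → x]
nxV => nxnVn   [V → n V n]
nxnVn => nxnnVnn   [V → n V n]
nxnnVnn => nxnnnVnnn   [V → n V n]
nxnnnVnnn => nxnnnknnn   [V → k]

S => nSV => nxV => nxnVn => nxnnVnn => nxnnnVnnn => nxnnnknnn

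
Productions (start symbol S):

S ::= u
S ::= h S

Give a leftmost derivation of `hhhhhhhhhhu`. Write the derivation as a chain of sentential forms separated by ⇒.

S ⇒ hS   [S ::= h S]
hS ⇒ hhS   [S ::= h S]
hhS ⇒ hhhS   [S ::= h S]
hhhS ⇒ hhhhS   [S ::= h S]
hhhhS ⇒ hhhhhS   [S ::= h S]
hhhhhS ⇒ hhhhhhS   [S ::= h S]
hhhhhhS ⇒ hhhhhhhS   [S ::= h S]
hhhhhhhS ⇒ hhhhhhhhS   [S ::= h S]
hhhhhhhhS ⇒ hhhhhhhhhS   [S ::= h S]
hhhhhhhhhS ⇒ hhhhhhhhhhS   [S ::= h S]
hhhhhhhhhhS ⇒ hhhhhhhhhhu   [S ::= u]

S ⇒ hS ⇒ hhS ⇒ hhhS ⇒ hhhhS ⇒ hhhhhS ⇒ hhhhhhS ⇒ hhhhhhhS ⇒ hhhhhhhhS ⇒ hhhhhhhhhS ⇒ hhhhhhhhhhS ⇒ hhhhhhhhhhu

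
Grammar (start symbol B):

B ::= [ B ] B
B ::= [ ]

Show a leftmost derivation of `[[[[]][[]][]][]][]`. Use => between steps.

B => [B]B => [[B]B]B => [[[B]B]B]B => [[[[]]B]B]B => [[[[]][B]B]B]B => [[[[]][[]]B]B]B => [[[[]][[]][]]B]B => [[[[]][[]][]][]]B => [[[[]][[]][]][]][]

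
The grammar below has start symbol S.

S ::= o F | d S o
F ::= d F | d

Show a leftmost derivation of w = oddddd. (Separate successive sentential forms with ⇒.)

S ⇒ oF ⇒ odF ⇒ oddF ⇒ odddF ⇒ oddddF ⇒ oddddd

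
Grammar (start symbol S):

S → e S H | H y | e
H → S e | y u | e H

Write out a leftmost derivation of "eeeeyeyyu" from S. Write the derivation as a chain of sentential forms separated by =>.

S => eSH   [S → e S H]
eSH => eHyH   [S → H y]
eHyH => eeHyH   [H → e H]
eeHyH => eeSeyH   [H → S e]
eeSeyH => eeHyeyH   [S → H y]
eeHyeyH => eeSeyeyH   [H → S e]
eeSeyeyH => eeeeyeyH   [S → e]
eeeeyeyH => eeeeyeyyu   [H → y u]

S=>eSH=>eHyH=>eeHyH=>eeSeyH=>eeHyeyH=>eeSeyeyH=>eeeeyeyH=>eeeeyeyyu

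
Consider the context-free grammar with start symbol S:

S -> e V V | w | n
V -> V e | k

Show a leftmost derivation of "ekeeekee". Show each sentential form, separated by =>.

S => eVV => eVeV => eVeeV => eVeeeV => ekeeeV => ekeeeVe => ekeeeVee => ekeeekee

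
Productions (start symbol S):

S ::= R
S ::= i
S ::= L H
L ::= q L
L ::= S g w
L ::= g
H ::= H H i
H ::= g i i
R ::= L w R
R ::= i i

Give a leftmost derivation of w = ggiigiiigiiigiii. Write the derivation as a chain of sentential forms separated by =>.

S => LH   [S ::= L H]
LH => gH   [L ::= g]
gH => gHHi   [H ::= H H i]
gHHi => gHHiHi   [H ::= H H i]
gHHiHi => gHHiHiHi   [H ::= H H i]
gHHiHiHi => ggiiHiHiHi   [H ::= g i i]
ggiiHiHiHi => ggiigiiiHiHi   [H ::= g i i]
ggiigiiiHiHi => ggiigiiigiiiHi   [H ::= g i i]
ggiigiiigiiiHi => ggiigiiigiiigiii   [H ::= g i i]

S => LH => gH => gHHi => gHHiHi => gHHiHiHi => ggiiHiHiHi => ggiigiiiHiHi => ggiigiiigiiiHi => ggiigiiigiiigiii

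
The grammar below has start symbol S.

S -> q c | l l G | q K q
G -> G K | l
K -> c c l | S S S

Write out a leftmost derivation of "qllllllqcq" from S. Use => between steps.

S => qKq => qSSSq => qllGSSq => qlllSSq => qlllllGSq => qllllllSq => qllllllqcq

S => qKq   [S -> q K q]
qKq => qSSSq   [K -> S S S]
qSSSq => qllGSSq   [S -> l l G]
qllGSSq => qlllSSq   [G -> l]
qlllSSq => qlllllGSq   [S -> l l G]
qlllllGSq => qllllllSq   [G -> l]
qllllllSq => qllllllqcq   [S -> q c]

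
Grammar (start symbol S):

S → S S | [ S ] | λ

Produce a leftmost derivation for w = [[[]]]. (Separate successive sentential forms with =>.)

S => SS   [S → S S]
SS => [S]S   [S → [ S ]]
[S]S => [[S]]S   [S → [ S ]]
[[S]]S => [[[S]]]S   [S → [ S ]]
[[[S]]]S => [[[]]]S   [S → λ]
[[[]]]S => [[[]]]   [S → λ]

S=>SS=>[S]S=>[[S]]S=>[[[S]]]S=>[[[]]]S=>[[[]]]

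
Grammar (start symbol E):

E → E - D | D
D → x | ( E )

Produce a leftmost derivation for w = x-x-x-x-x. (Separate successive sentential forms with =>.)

E => E-D => E-D-D => E-D-D-D => E-D-D-D-D => D-D-D-D-D => x-D-D-D-D => x-x-D-D-D => x-x-x-D-D => x-x-x-x-D => x-x-x-x-x

E => E-D   [E → E - D]
E-D => E-D-D   [E → E - D]
E-D-D => E-D-D-D   [E → E - D]
E-D-D-D => E-D-D-D-D   [E → E - D]
E-D-D-D-D => D-D-D-D-D   [E → D]
D-D-D-D-D => x-D-D-D-D   [D → x]
x-D-D-D-D => x-x-D-D-D   [D → x]
x-x-D-D-D => x-x-x-D-D   [D → x]
x-x-x-D-D => x-x-x-x-D   [D → x]
x-x-x-x-D => x-x-x-x-x   [D → x]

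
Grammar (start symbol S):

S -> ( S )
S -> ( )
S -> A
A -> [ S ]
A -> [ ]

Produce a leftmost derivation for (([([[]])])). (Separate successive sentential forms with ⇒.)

S ⇒ (S) ⇒ ((S)) ⇒ ((A)) ⇒ (([S])) ⇒ (([(S)])) ⇒ (([(A)])) ⇒ (([([S])])) ⇒ (([([A])])) ⇒ (([([[]])]))

S ⇒ (S)   [S -> ( S )]
(S) ⇒ ((S))   [S -> ( S )]
((S)) ⇒ ((A))   [S -> A]
((A)) ⇒ (([S]))   [A -> [ S ]]
(([S])) ⇒ (([(S)]))   [S -> ( S )]
(([(S)])) ⇒ (([(A)]))   [S -> A]
(([(A)])) ⇒ (([([S])]))   [A -> [ S ]]
(([([S])])) ⇒ (([([A])]))   [S -> A]
(([([A])])) ⇒ (([([[]])]))   [A -> [ ]]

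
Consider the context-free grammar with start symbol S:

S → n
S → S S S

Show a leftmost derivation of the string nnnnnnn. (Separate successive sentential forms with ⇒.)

S ⇒ SSS   [S → S S S]
SSS ⇒ SSSSS   [S → S S S]
SSSSS ⇒ SSSSSSS   [S → S S S]
SSSSSSS ⇒ nSSSSSS   [S → n]
nSSSSSS ⇒ nnSSSSS   [S → n]
nnSSSSS ⇒ nnnSSSS   [S → n]
nnnSSSS ⇒ nnnnSSS   [S → n]
nnnnSSS ⇒ nnnnnSS   [S → n]
nnnnnSS ⇒ nnnnnnS   [S → n]
nnnnnnS ⇒ nnnnnnn   [S → n]

S⇒SSS⇒SSSSS⇒SSSSSSS⇒nSSSSSS⇒nnSSSSS⇒nnnSSSS⇒nnnnSSS⇒nnnnnSS⇒nnnnnnS⇒nnnnnnn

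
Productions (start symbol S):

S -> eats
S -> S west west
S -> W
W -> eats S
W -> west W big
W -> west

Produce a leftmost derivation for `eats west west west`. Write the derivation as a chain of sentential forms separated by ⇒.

S ⇒ W ⇒ eats S ⇒ eats S west west ⇒ eats W west west ⇒ eats west west west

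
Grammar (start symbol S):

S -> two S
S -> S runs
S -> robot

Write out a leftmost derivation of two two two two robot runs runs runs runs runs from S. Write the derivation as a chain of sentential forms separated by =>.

S => S runs => two S runs => two two S runs => two two S runs runs => two two two S runs runs => two two two S runs runs runs => two two two two S runs runs runs => two two two two S runs runs runs runs => two two two two S runs runs runs runs runs => two two two two robot runs runs runs runs runs

S => S runs   [S -> S runs]
S runs => two S runs   [S -> two S]
two S runs => two two S runs   [S -> two S]
two two S runs => two two S runs runs   [S -> S runs]
two two S runs runs => two two two S runs runs   [S -> two S]
two two two S runs runs => two two two S runs runs runs   [S -> S runs]
two two two S runs runs runs => two two two two S runs runs runs   [S -> two S]
two two two two S runs runs runs => two two two two S runs runs runs runs   [S -> S runs]
two two two two S runs runs runs runs => two two two two S runs runs runs runs runs   [S -> S runs]
two two two two S runs runs runs runs runs => two two two two robot runs runs runs runs runs   [S -> robot]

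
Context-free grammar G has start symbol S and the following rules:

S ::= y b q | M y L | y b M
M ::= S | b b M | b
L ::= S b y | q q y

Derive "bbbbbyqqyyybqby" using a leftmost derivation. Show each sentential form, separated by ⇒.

S⇒MyL⇒bbMyL⇒bbSyL⇒bbMyLyL⇒bbbbMyLyL⇒bbbbbyLyL⇒bbbbbyqqyyL⇒bbbbbyqqyySby⇒bbbbbyqqyyybqby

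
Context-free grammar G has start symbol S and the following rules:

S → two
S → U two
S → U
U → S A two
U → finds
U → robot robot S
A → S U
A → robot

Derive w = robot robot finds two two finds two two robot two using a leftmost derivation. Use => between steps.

S => U   [S → U]
U => S A two   [U → S A two]
S A two => U two A two   [S → U two]
U two A two => S A two two A two   [U → S A two]
S A two two A two => U A two two A two   [S → U]
U A two two A two => robot robot S A two two A two   [U → robot robot S]
robot robot S A two two A two => robot robot U two A two two A two   [S → U two]
robot robot U two A two two A two => robot robot finds two A two two A two   [U → finds]
robot robot finds two A two two A two => robot robot finds two S U two two A two   [A → S U]
robot robot finds two S U two two A two => robot robot finds two two U two two A two   [S → two]
robot robot finds two two U two two A two => robot robot finds two two finds two two A two   [U → finds]
robot robot finds two two finds two two A two => robot robot finds two two finds two two robot two   [A → robot]

S => U => S A two => U two A two => S A two two A two => U A two two A two => robot robot S A two two A two => robot robot U two A two two A two => robot robot finds two A two two A two => robot robot finds two S U two two A two => robot robot finds two two U two two A two => robot robot finds two two finds two two A two => robot robot finds two two finds two two robot two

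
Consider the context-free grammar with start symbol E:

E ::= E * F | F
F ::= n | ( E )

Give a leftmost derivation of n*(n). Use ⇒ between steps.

E⇒E*F⇒F*F⇒n*F⇒n*(E)⇒n*(F)⇒n*(n)

E ⇒ E*F   [E ::= E * F]
E*F ⇒ F*F   [E ::= F]
F*F ⇒ n*F   [F ::= n]
n*F ⇒ n*(E)   [F ::= ( E )]
n*(E) ⇒ n*(F)   [E ::= F]
n*(F) ⇒ n*(n)   [F ::= n]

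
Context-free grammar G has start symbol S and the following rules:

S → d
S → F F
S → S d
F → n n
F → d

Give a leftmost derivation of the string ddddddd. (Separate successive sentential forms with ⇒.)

S ⇒ Sd   [S → S d]
Sd ⇒ Sdd   [S → S d]
Sdd ⇒ Sddd   [S → S d]
Sddd ⇒ Sdddd   [S → S d]
Sdddd ⇒ Sddddd   [S → S d]
Sddddd ⇒ FFddddd   [S → F F]
FFddddd ⇒ dFddddd   [F → d]
dFddddd ⇒ ddddddd   [F → d]

S ⇒ Sd ⇒ Sdd ⇒ Sddd ⇒ Sdddd ⇒ Sddddd ⇒ FFddddd ⇒ dFddddd ⇒ ddddddd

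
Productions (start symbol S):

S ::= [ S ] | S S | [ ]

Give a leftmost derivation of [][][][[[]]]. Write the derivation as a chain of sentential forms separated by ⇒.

S ⇒ SS ⇒ []S ⇒ []SS ⇒ [][]S ⇒ [][]SS ⇒ [][][]S ⇒ [][][][S] ⇒ [][][][[S]] ⇒ [][][][[[]]]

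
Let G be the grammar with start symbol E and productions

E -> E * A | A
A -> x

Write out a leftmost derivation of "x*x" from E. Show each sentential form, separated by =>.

E => E*A => A*A => x*A => x*x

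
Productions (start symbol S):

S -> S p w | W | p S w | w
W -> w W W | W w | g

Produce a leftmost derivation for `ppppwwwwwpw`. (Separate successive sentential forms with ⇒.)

S⇒Spw⇒pSwpw⇒ppSwwpw⇒pppSwwwpw⇒ppppSwwwwpw⇒ppppwwwwwpw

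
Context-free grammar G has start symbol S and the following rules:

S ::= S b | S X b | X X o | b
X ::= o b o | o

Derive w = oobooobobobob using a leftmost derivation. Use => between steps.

S => SXb   [S ::= S X b]
SXb => SXbXb   [S ::= S X b]
SXbXb => XXoXbXb   [S ::= X X o]
XXoXbXb => oXoXbXb   [X ::= o]
oXoXbXb => oobooXbXb   [X ::= o b o]
oobooXbXb => oobooobobXb   [X ::= o b o]
oobooobobXb => oobooobobobob   [X ::= o b o]

S => SXb => SXbXb => XXoXbXb => oXoXbXb => oobooXbXb => oobooobobXb => oobooobobobob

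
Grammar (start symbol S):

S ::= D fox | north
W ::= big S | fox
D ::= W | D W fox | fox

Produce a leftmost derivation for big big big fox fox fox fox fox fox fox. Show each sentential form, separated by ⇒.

S ⇒ D fox ⇒ W fox ⇒ big S fox ⇒ big D fox fox ⇒ big W fox fox ⇒ big big S fox fox ⇒ big big D fox fox fox ⇒ big big D W fox fox fox fox ⇒ big big W W fox fox fox fox ⇒ big big big S W fox fox fox fox ⇒ big big big D fox W fox fox fox fox ⇒ big big big fox fox W fox fox fox fox ⇒ big big big fox fox fox fox fox fox fox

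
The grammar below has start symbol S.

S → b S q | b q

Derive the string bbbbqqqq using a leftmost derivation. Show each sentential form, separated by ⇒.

S ⇒ bSq   [S → b S q]
bSq ⇒ bbSqq   [S → b S q]
bbSqq ⇒ bbbSqqq   [S → b S q]
bbbSqqq ⇒ bbbbqqqq   [S → b q]

S ⇒ bSq ⇒ bbSqq ⇒ bbbSqqq ⇒ bbbbqqqq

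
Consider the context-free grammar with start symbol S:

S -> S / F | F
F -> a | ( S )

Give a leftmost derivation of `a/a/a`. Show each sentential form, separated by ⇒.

S ⇒ S/F ⇒ S/F/F ⇒ F/F/F ⇒ a/F/F ⇒ a/a/F ⇒ a/a/a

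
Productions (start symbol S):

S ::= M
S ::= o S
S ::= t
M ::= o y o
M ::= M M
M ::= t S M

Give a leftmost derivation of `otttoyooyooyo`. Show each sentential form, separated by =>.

S => oS   [S ::= o S]
oS => oM   [S ::= M]
oM => otSM   [M ::= t S M]
otSM => otMM   [S ::= M]
otMM => otMMM   [M ::= M M]
otMMM => ottSMMM   [M ::= t S M]
ottSMMM => otttMMM   [S ::= t]
otttMMM => otttoyoMM   [M ::= o y o]
otttoyoMM => otttoyooyoM   [M ::= o y o]
otttoyooyoM => otttoyooyooyo   [M ::= o y o]

S=>oS=>oM=>otSM=>otMM=>otMMM=>ottSMMM=>otttMMM=>otttoyoMM=>otttoyooyoM=>otttoyooyooyo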